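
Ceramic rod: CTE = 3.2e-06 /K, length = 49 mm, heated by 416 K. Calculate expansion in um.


dL = 3.2e-06 * 49 * 416 * 1000 = 65.229 um

65.229


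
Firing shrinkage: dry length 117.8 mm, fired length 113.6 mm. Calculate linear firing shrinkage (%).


FS = (117.8 - 113.6) / 117.8 * 100 = 3.57%

3.57


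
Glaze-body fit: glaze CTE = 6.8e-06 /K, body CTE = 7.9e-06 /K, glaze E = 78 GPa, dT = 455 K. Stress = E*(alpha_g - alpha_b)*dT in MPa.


Stress = 78*1000*(6.8e-06 - 7.9e-06)*455 = -39.0 MPa

-39.0


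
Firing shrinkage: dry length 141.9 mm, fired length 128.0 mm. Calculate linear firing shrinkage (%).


FS = (141.9 - 128.0) / 141.9 * 100 = 9.8%

9.8


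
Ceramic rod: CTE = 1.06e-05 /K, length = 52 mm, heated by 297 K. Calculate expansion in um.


dL = 1.06e-05 * 52 * 297 * 1000 = 163.706 um

163.706


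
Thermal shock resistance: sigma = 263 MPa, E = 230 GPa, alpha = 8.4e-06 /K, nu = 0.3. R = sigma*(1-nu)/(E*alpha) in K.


R = 263*(1-0.3)/(230*1000*8.4e-06) = 95 K

95


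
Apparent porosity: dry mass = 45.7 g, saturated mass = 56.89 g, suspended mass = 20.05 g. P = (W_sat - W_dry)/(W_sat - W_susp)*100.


P = (56.89 - 45.7) / (56.89 - 20.05) * 100 = 11.19 / 36.84 * 100 = 30.4%

30.4


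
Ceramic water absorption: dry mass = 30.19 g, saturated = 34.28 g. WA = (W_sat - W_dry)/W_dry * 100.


WA = (34.28 - 30.19) / 30.19 * 100 = 13.55%

13.55


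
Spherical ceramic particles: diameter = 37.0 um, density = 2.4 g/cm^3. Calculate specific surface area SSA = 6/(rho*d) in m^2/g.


SSA = 6 / (2.4 * 37.0) = 0.068 m^2/g

0.068


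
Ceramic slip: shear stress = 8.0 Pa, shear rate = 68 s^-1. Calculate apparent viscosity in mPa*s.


eta = tau/gamma * 1000 = 8.0/68 * 1000 = 117.6 mPa*s

117.6


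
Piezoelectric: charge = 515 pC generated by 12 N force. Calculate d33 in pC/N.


d33 = 515 / 12 = 42.9 pC/N

42.9


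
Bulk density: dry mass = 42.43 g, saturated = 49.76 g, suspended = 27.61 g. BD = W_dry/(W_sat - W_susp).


BD = 42.43 / (49.76 - 27.61) = 42.43 / 22.15 = 1.916 g/cm^3

1.916


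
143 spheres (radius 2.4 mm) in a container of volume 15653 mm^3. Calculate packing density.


V_sphere = 4/3*pi*2.4^3 = 57.9058 mm^3
Total V = 143*57.9058 = 8280.5294 mm^3
PD = 8280.5294 / 15653 = 0.529

0.529


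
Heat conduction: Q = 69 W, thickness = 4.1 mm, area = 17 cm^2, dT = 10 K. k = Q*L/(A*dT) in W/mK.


k = 69*4.1/1000/(17/10000*10) = 16.64 W/mK

16.64


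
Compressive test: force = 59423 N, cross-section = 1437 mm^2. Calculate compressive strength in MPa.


CS = 59423 / 1437 = 41.4 MPa

41.4


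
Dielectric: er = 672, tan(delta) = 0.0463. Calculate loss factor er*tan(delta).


Loss = 672 * 0.0463 = 31.114

31.114


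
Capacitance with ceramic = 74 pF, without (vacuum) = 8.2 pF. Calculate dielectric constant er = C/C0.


er = 74 / 8.2 = 9.02

9.02


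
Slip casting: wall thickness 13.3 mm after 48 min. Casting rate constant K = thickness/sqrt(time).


K = 13.3 / sqrt(48) = 13.3 / 6.9282 = 1.92 mm/min^0.5

1.92


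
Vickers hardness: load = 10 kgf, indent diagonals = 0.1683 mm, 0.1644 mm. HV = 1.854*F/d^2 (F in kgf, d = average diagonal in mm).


d_avg = (0.1683+0.1644)/2 = 0.16635 mm
HV = 1.854*10/0.16635^2 = 670

670


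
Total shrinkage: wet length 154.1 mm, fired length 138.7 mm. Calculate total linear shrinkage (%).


TS = (154.1 - 138.7) / 154.1 * 100 = 9.99%

9.99


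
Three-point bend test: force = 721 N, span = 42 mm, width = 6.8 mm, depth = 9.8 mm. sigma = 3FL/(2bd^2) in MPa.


sigma = 3*721*42/(2*6.8*9.8^2) = 69.6 MPa

69.6


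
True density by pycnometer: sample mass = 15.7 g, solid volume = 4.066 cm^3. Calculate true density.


TD = 15.7 / 4.066 = 3.861 g/cm^3

3.861


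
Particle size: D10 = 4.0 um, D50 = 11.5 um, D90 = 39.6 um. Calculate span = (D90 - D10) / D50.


Span = (39.6 - 4.0) / 11.5 = 35.6 / 11.5 = 3.096

3.096


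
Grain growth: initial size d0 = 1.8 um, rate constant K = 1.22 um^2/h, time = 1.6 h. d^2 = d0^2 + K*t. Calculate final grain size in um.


d^2 = 1.8^2 + 1.22*1.6 = 5.192
d = sqrt(5.192) = 2.28 um

2.28


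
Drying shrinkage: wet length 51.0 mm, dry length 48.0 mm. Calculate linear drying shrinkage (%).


DS = (51.0 - 48.0) / 51.0 * 100 = 5.88%

5.88


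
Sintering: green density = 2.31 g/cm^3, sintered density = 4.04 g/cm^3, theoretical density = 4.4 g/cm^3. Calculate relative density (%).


Relative = 4.04 / 4.4 * 100 = 91.8%

91.8


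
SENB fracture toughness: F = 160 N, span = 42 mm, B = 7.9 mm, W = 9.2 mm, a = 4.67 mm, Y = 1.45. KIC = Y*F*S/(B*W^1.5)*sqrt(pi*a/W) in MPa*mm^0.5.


KIC = 1.45*160*42/(7.9*9.2^1.5)*sqrt(pi*4.67/9.2) = 55.82

55.82


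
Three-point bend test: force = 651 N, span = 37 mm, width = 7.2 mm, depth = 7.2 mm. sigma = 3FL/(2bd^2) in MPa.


sigma = 3*651*37/(2*7.2*7.2^2) = 96.8 MPa

96.8


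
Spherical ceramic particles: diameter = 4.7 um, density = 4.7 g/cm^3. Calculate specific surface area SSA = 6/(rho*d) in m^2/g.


SSA = 6 / (4.7 * 4.7) = 0.272 m^2/g

0.272


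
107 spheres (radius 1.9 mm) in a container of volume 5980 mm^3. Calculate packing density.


V_sphere = 4/3*pi*1.9^3 = 28.7309 mm^3
Total V = 107*28.7309 = 3074.2063 mm^3
PD = 3074.2063 / 5980 = 0.514

0.514


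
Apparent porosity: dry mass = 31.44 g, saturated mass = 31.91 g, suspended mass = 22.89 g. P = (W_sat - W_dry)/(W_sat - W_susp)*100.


P = (31.91 - 31.44) / (31.91 - 22.89) * 100 = 0.47 / 9.02 * 100 = 5.2%

5.2


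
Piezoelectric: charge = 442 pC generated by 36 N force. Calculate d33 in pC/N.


d33 = 442 / 36 = 12.3 pC/N

12.3


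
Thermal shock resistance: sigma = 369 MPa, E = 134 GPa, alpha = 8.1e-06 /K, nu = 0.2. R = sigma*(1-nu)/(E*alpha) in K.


R = 369*(1-0.2)/(134*1000*8.1e-06) = 272 K

272


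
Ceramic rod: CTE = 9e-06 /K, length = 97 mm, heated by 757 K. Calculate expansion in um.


dL = 9e-06 * 97 * 757 * 1000 = 660.861 um

660.861


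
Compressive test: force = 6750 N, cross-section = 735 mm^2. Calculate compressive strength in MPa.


CS = 6750 / 735 = 9.2 MPa

9.2


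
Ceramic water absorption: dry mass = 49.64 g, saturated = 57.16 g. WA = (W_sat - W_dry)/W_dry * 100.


WA = (57.16 - 49.64) / 49.64 * 100 = 15.15%

15.15


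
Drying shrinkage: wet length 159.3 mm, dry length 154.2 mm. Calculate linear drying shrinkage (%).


DS = (159.3 - 154.2) / 159.3 * 100 = 3.2%

3.2


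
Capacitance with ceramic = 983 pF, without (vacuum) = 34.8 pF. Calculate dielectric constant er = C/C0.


er = 983 / 34.8 = 28.25

28.25


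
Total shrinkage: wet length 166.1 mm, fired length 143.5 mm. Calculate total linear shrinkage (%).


TS = (166.1 - 143.5) / 166.1 * 100 = 13.61%

13.61


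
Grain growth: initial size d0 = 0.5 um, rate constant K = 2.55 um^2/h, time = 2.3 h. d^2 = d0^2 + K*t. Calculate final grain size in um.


d^2 = 0.5^2 + 2.55*2.3 = 6.115
d = sqrt(6.115) = 2.47 um

2.47


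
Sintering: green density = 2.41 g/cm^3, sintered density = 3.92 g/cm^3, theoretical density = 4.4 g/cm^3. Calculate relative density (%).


Relative = 3.92 / 4.4 * 100 = 89.1%

89.1


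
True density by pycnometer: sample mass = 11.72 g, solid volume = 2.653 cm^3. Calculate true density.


TD = 11.72 / 2.653 = 4.418 g/cm^3

4.418


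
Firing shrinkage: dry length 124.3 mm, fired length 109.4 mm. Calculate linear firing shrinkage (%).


FS = (124.3 - 109.4) / 124.3 * 100 = 11.99%

11.99


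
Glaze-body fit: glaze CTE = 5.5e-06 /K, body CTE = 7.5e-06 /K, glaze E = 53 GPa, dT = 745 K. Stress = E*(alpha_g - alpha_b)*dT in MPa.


Stress = 53*1000*(5.5e-06 - 7.5e-06)*745 = -79.0 MPa

-79.0


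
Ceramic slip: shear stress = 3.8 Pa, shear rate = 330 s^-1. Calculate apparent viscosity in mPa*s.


eta = tau/gamma * 1000 = 3.8/330 * 1000 = 11.5 mPa*s

11.5


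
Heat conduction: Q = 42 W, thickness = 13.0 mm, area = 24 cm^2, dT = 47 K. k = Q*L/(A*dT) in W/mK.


k = 42*13.0/1000/(24/10000*47) = 4.84 W/mK

4.84


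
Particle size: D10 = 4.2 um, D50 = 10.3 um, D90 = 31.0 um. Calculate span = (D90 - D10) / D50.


Span = (31.0 - 4.2) / 10.3 = 26.8 / 10.3 = 2.602

2.602


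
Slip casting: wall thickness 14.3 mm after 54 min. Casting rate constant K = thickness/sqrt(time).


K = 14.3 / sqrt(54) = 14.3 / 7.3485 = 1.946 mm/min^0.5

1.946


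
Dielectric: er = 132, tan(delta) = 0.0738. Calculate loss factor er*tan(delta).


Loss = 132 * 0.0738 = 9.742

9.742


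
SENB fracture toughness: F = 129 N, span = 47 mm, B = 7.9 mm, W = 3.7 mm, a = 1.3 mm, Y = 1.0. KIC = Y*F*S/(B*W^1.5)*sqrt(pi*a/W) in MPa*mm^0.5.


KIC = 1.0*129*47/(7.9*3.7^1.5)*sqrt(pi*1.3/3.7) = 113.29

113.29


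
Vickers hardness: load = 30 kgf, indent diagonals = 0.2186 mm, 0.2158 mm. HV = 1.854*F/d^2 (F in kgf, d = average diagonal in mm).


d_avg = (0.2186+0.2158)/2 = 0.2172 mm
HV = 1.854*30/0.2172^2 = 1179

1179


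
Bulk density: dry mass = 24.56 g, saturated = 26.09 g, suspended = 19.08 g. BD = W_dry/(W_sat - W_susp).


BD = 24.56 / (26.09 - 19.08) = 24.56 / 7.01 = 3.504 g/cm^3

3.504


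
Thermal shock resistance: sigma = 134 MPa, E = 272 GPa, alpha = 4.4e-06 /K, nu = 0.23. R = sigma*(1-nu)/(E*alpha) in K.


R = 134*(1-0.23)/(272*1000*4.4e-06) = 86 K

86


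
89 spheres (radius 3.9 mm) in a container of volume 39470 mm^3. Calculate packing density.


V_sphere = 4/3*pi*3.9^3 = 248.4748 mm^3
Total V = 89*248.4748 = 22114.2572 mm^3
PD = 22114.2572 / 39470 = 0.56

0.56


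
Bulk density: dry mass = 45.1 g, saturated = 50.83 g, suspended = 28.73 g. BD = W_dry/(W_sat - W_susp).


BD = 45.1 / (50.83 - 28.73) = 45.1 / 22.1 = 2.041 g/cm^3

2.041


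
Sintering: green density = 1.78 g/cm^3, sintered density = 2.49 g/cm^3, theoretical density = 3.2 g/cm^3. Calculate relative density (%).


Relative = 2.49 / 3.2 * 100 = 77.8%

77.8


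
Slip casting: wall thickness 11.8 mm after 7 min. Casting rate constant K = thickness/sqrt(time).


K = 11.8 / sqrt(7) = 11.8 / 2.6458 = 4.46 mm/min^0.5

4.46


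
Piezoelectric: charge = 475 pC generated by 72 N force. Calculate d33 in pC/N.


d33 = 475 / 72 = 6.6 pC/N

6.6


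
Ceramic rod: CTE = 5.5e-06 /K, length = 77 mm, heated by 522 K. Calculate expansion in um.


dL = 5.5e-06 * 77 * 522 * 1000 = 221.067 um

221.067


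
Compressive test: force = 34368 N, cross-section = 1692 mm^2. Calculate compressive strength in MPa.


CS = 34368 / 1692 = 20.3 MPa

20.3


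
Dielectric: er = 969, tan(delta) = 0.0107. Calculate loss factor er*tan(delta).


Loss = 969 * 0.0107 = 10.368

10.368


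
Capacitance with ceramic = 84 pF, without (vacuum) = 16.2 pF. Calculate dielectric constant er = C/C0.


er = 84 / 16.2 = 5.19

5.19


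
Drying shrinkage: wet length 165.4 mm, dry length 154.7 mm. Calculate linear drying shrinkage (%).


DS = (165.4 - 154.7) / 165.4 * 100 = 6.47%

6.47


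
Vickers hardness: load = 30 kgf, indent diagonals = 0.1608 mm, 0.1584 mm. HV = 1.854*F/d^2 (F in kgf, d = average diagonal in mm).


d_avg = (0.1608+0.1584)/2 = 0.1596 mm
HV = 1.854*30/0.1596^2 = 2184

2184


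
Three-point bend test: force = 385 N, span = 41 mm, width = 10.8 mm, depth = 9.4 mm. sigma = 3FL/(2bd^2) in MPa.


sigma = 3*385*41/(2*10.8*9.4^2) = 24.8 MPa

24.8


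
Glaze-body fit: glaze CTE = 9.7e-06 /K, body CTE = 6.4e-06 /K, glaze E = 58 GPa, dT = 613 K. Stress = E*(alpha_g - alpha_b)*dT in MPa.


Stress = 58*1000*(9.7e-06 - 6.4e-06)*613 = 117.3 MPa

117.3


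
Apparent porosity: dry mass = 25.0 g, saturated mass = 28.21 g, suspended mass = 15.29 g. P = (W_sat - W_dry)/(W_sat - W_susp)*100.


P = (28.21 - 25.0) / (28.21 - 15.29) * 100 = 3.21 / 12.92 * 100 = 24.8%

24.8


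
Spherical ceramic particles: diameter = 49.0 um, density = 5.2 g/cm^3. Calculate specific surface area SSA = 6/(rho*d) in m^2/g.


SSA = 6 / (5.2 * 49.0) = 0.024 m^2/g

0.024


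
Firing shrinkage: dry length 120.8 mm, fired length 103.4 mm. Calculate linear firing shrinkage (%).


FS = (120.8 - 103.4) / 120.8 * 100 = 14.4%

14.4


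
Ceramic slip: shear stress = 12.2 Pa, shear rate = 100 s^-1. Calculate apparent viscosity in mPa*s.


eta = tau/gamma * 1000 = 12.2/100 * 1000 = 122.0 mPa*s

122.0


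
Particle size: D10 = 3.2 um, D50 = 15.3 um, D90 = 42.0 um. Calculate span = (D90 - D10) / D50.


Span = (42.0 - 3.2) / 15.3 = 38.8 / 15.3 = 2.536

2.536


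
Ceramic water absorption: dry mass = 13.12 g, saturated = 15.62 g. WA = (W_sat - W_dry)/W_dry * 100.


WA = (15.62 - 13.12) / 13.12 * 100 = 19.05%

19.05


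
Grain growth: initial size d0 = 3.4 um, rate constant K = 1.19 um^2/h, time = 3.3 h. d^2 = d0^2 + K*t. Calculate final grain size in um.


d^2 = 3.4^2 + 1.19*3.3 = 15.487
d = sqrt(15.487) = 3.94 um

3.94


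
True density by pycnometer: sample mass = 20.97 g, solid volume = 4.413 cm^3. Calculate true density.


TD = 20.97 / 4.413 = 4.752 g/cm^3

4.752


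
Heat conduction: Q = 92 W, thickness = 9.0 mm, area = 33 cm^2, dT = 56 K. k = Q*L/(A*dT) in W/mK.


k = 92*9.0/1000/(33/10000*56) = 4.48 W/mK

4.48


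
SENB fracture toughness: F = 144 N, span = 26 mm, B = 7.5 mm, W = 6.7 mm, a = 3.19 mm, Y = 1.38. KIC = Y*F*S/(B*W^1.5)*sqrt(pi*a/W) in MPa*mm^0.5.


KIC = 1.38*144*26/(7.5*6.7^1.5)*sqrt(pi*3.19/6.7) = 48.58

48.58


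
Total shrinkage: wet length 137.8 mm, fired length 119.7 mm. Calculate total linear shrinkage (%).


TS = (137.8 - 119.7) / 137.8 * 100 = 13.13%

13.13


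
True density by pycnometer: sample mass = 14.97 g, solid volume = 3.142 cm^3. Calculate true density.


TD = 14.97 / 3.142 = 4.764 g/cm^3

4.764


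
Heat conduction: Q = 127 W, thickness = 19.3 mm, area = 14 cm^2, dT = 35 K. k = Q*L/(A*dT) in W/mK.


k = 127*19.3/1000/(14/10000*35) = 50.02 W/mK

50.02


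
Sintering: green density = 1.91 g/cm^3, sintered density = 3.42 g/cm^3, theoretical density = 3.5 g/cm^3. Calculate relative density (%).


Relative = 3.42 / 3.5 * 100 = 97.7%

97.7


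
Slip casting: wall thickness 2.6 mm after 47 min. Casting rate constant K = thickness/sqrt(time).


K = 2.6 / sqrt(47) = 2.6 / 6.8557 = 0.379 mm/min^0.5

0.379


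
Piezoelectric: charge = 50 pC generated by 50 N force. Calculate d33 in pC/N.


d33 = 50 / 50 = 1.0 pC/N

1.0


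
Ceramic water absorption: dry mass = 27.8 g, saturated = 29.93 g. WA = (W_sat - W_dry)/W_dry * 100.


WA = (29.93 - 27.8) / 27.8 * 100 = 7.66%

7.66


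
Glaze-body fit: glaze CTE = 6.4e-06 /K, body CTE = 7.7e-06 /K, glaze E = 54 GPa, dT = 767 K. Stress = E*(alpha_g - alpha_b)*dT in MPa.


Stress = 54*1000*(6.4e-06 - 7.7e-06)*767 = -53.8 MPa

-53.8


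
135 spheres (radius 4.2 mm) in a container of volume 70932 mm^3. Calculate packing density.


V_sphere = 4/3*pi*4.2^3 = 310.3391 mm^3
Total V = 135*310.3391 = 41895.7785 mm^3
PD = 41895.7785 / 70932 = 0.591

0.591


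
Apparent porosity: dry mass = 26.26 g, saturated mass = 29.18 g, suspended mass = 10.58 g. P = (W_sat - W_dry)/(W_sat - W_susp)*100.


P = (29.18 - 26.26) / (29.18 - 10.58) * 100 = 2.92 / 18.6 * 100 = 15.7%

15.7


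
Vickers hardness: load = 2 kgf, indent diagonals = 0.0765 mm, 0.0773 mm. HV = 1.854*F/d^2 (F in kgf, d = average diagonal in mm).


d_avg = (0.0765+0.0773)/2 = 0.0769 mm
HV = 1.854*2/0.0769^2 = 627

627


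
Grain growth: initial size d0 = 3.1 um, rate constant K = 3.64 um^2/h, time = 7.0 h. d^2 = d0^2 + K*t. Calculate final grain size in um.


d^2 = 3.1^2 + 3.64*7.0 = 35.09
d = sqrt(35.09) = 5.92 um

5.92


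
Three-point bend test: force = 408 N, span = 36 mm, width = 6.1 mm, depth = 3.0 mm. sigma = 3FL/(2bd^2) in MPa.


sigma = 3*408*36/(2*6.1*3.0^2) = 401.3 MPa

401.3


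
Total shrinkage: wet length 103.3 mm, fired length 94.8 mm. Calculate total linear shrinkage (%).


TS = (103.3 - 94.8) / 103.3 * 100 = 8.23%

8.23


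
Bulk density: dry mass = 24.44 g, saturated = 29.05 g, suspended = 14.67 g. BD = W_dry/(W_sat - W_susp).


BD = 24.44 / (29.05 - 14.67) = 24.44 / 14.38 = 1.7 g/cm^3

1.7


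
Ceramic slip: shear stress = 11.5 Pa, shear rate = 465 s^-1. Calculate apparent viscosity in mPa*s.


eta = tau/gamma * 1000 = 11.5/465 * 1000 = 24.7 mPa*s

24.7


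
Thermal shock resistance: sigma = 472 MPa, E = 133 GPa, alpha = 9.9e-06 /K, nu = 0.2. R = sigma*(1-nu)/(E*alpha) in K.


R = 472*(1-0.2)/(133*1000*9.9e-06) = 287 K

287


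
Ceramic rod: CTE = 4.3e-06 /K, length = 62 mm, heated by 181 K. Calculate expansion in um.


dL = 4.3e-06 * 62 * 181 * 1000 = 48.255 um

48.255


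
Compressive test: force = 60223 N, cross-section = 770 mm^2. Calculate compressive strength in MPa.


CS = 60223 / 770 = 78.2 MPa

78.2


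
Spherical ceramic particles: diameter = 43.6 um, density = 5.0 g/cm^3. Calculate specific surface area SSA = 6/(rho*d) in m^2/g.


SSA = 6 / (5.0 * 43.6) = 0.028 m^2/g

0.028


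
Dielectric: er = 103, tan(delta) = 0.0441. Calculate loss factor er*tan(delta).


Loss = 103 * 0.0441 = 4.542

4.542


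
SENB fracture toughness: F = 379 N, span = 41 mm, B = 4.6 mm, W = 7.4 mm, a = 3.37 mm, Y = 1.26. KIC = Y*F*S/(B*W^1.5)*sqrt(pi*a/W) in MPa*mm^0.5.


KIC = 1.26*379*41/(4.6*7.4^1.5)*sqrt(pi*3.37/7.4) = 252.91

252.91


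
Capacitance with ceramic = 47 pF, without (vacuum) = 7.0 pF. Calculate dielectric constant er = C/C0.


er = 47 / 7.0 = 6.71

6.71


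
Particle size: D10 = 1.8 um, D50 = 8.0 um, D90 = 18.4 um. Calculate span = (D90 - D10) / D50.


Span = (18.4 - 1.8) / 8.0 = 16.6 / 8.0 = 2.075

2.075


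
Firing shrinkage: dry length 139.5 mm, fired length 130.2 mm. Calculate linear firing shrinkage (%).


FS = (139.5 - 130.2) / 139.5 * 100 = 6.67%

6.67


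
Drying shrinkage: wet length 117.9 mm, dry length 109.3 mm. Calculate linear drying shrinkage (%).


DS = (117.9 - 109.3) / 117.9 * 100 = 7.29%

7.29


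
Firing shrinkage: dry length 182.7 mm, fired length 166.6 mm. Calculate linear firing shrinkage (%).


FS = (182.7 - 166.6) / 182.7 * 100 = 8.81%

8.81


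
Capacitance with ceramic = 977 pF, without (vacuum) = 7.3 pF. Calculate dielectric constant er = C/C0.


er = 977 / 7.3 = 133.84

133.84


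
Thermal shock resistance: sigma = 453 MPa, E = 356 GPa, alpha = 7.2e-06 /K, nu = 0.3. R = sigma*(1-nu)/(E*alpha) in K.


R = 453*(1-0.3)/(356*1000*7.2e-06) = 124 K

124


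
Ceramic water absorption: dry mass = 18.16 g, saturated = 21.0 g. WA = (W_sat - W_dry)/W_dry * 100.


WA = (21.0 - 18.16) / 18.16 * 100 = 15.64%

15.64


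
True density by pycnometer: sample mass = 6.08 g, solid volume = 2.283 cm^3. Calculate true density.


TD = 6.08 / 2.283 = 2.663 g/cm^3

2.663


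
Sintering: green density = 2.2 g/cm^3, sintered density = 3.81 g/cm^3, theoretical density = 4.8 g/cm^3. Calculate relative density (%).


Relative = 3.81 / 4.8 * 100 = 79.4%

79.4


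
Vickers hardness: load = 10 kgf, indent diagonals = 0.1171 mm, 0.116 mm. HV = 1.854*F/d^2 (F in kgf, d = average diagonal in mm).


d_avg = (0.1171+0.116)/2 = 0.11655 mm
HV = 1.854*10/0.11655^2 = 1365

1365


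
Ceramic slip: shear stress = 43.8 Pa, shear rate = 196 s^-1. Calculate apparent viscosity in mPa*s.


eta = tau/gamma * 1000 = 43.8/196 * 1000 = 223.5 mPa*s

223.5


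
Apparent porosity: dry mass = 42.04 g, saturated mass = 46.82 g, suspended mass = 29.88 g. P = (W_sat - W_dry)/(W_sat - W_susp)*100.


P = (46.82 - 42.04) / (46.82 - 29.88) * 100 = 4.78 / 16.94 * 100 = 28.2%

28.2


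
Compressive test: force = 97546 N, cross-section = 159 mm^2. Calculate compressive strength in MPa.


CS = 97546 / 159 = 613.5 MPa

613.5


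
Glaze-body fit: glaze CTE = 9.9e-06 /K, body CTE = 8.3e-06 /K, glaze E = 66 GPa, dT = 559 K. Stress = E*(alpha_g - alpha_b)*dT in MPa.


Stress = 66*1000*(9.9e-06 - 8.3e-06)*559 = 59.0 MPa

59.0


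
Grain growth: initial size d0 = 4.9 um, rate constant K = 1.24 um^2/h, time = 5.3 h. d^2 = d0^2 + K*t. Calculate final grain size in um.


d^2 = 4.9^2 + 1.24*5.3 = 30.582
d = sqrt(30.582) = 5.53 um

5.53


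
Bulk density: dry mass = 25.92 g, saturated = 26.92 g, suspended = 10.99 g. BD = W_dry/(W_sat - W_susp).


BD = 25.92 / (26.92 - 10.99) = 25.92 / 15.93 = 1.627 g/cm^3

1.627


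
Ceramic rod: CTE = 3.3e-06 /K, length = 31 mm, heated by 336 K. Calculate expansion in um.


dL = 3.3e-06 * 31 * 336 * 1000 = 34.373 um

34.373


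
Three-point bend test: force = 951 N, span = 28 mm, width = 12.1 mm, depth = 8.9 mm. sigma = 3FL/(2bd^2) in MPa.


sigma = 3*951*28/(2*12.1*8.9^2) = 41.7 MPa

41.7


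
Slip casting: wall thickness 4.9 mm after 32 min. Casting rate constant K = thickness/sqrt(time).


K = 4.9 / sqrt(32) = 4.9 / 5.6569 = 0.866 mm/min^0.5

0.866


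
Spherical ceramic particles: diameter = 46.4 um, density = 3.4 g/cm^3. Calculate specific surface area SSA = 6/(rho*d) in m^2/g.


SSA = 6 / (3.4 * 46.4) = 0.038 m^2/g

0.038


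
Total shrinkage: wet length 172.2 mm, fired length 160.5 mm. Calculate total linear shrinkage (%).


TS = (172.2 - 160.5) / 172.2 * 100 = 6.79%

6.79


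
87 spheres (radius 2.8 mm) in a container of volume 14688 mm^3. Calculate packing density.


V_sphere = 4/3*pi*2.8^3 = 91.9523 mm^3
Total V = 87*91.9523 = 7999.8501 mm^3
PD = 7999.8501 / 14688 = 0.545

0.545


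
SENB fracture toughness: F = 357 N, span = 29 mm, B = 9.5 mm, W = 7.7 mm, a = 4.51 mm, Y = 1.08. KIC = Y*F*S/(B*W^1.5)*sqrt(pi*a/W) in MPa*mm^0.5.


KIC = 1.08*357*29/(9.5*7.7^1.5)*sqrt(pi*4.51/7.7) = 74.72

74.72


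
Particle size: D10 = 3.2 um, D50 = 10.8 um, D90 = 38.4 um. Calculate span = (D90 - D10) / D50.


Span = (38.4 - 3.2) / 10.8 = 35.2 / 10.8 = 3.259

3.259


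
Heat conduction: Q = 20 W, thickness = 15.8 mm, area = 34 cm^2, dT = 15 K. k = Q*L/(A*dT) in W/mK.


k = 20*15.8/1000/(34/10000*15) = 6.2 W/mK

6.2


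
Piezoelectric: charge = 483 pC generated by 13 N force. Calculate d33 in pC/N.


d33 = 483 / 13 = 37.2 pC/N

37.2


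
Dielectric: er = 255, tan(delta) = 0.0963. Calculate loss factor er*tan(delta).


Loss = 255 * 0.0963 = 24.557

24.557


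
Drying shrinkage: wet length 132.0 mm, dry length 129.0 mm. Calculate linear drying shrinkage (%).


DS = (132.0 - 129.0) / 132.0 * 100 = 2.27%

2.27


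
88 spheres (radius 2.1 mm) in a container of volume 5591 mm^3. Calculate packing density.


V_sphere = 4/3*pi*2.1^3 = 38.7924 mm^3
Total V = 88*38.7924 = 3413.7312 mm^3
PD = 3413.7312 / 5591 = 0.611

0.611


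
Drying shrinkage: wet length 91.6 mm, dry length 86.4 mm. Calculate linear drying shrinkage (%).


DS = (91.6 - 86.4) / 91.6 * 100 = 5.68%

5.68


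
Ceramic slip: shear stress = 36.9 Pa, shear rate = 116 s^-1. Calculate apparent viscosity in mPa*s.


eta = tau/gamma * 1000 = 36.9/116 * 1000 = 318.1 mPa*s

318.1


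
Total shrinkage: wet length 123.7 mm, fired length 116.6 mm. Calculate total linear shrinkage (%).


TS = (123.7 - 116.6) / 123.7 * 100 = 5.74%

5.74


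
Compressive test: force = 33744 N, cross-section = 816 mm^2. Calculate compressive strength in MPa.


CS = 33744 / 816 = 41.4 MPa

41.4


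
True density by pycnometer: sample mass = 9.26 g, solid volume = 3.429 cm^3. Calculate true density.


TD = 9.26 / 3.429 = 2.7 g/cm^3

2.7


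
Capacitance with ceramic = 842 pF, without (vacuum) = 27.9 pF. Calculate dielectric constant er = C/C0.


er = 842 / 27.9 = 30.18

30.18


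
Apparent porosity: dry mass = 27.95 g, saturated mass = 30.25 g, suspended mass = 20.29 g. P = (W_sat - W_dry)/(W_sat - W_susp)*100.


P = (30.25 - 27.95) / (30.25 - 20.29) * 100 = 2.3 / 9.96 * 100 = 23.1%

23.1


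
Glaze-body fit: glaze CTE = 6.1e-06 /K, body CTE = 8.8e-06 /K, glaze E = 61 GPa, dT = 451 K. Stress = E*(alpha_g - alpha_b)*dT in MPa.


Stress = 61*1000*(6.1e-06 - 8.8e-06)*451 = -74.3 MPa

-74.3


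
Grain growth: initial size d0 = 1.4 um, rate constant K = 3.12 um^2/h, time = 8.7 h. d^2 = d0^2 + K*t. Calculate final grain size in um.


d^2 = 1.4^2 + 3.12*8.7 = 29.104
d = sqrt(29.104) = 5.39 um

5.39


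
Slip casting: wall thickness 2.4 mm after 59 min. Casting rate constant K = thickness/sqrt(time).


K = 2.4 / sqrt(59) = 2.4 / 7.6811 = 0.312 mm/min^0.5

0.312


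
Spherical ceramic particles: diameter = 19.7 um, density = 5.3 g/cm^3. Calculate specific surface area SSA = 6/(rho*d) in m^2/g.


SSA = 6 / (5.3 * 19.7) = 0.057 m^2/g

0.057


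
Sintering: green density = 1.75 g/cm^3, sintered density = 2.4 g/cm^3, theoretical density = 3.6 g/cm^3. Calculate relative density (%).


Relative = 2.4 / 3.6 * 100 = 66.7%

66.7


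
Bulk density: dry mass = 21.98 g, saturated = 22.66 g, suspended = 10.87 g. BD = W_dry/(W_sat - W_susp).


BD = 21.98 / (22.66 - 10.87) = 21.98 / 11.79 = 1.864 g/cm^3

1.864


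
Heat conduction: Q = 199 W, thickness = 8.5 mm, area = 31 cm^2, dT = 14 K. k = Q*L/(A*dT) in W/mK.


k = 199*8.5/1000/(31/10000*14) = 38.97 W/mK

38.97


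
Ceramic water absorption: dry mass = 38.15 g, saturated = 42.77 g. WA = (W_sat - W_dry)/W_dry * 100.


WA = (42.77 - 38.15) / 38.15 * 100 = 12.11%

12.11


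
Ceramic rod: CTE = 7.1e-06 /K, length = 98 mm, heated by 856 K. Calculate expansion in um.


dL = 7.1e-06 * 98 * 856 * 1000 = 595.605 um

595.605


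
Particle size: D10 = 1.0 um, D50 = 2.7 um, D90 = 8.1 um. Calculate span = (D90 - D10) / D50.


Span = (8.1 - 1.0) / 2.7 = 7.1 / 2.7 = 2.63

2.63


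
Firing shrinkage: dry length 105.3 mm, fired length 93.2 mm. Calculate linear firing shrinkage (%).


FS = (105.3 - 93.2) / 105.3 * 100 = 11.49%

11.49


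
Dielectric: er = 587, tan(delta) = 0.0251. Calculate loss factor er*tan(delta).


Loss = 587 * 0.0251 = 14.734

14.734


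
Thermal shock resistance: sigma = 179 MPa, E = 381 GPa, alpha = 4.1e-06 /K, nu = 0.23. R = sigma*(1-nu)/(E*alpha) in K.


R = 179*(1-0.23)/(381*1000*4.1e-06) = 88 K

88


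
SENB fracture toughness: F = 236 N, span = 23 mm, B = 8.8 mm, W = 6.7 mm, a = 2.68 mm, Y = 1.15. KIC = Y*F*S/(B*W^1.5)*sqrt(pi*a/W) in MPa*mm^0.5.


KIC = 1.15*236*23/(8.8*6.7^1.5)*sqrt(pi*2.68/6.7) = 45.85

45.85


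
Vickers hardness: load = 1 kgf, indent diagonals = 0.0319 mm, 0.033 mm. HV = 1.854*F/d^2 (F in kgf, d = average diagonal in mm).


d_avg = (0.0319+0.033)/2 = 0.03245 mm
HV = 1.854*1/0.03245^2 = 1761

1761


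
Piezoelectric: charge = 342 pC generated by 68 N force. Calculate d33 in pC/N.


d33 = 342 / 68 = 5.0 pC/N

5.0


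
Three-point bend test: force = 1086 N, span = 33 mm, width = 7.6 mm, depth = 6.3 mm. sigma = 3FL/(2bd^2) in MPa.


sigma = 3*1086*33/(2*7.6*6.3^2) = 178.2 MPa

178.2


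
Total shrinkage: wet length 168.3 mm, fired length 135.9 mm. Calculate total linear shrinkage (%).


TS = (168.3 - 135.9) / 168.3 * 100 = 19.25%

19.25


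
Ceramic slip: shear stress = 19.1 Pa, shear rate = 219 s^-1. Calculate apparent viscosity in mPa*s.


eta = tau/gamma * 1000 = 19.1/219 * 1000 = 87.2 mPa*s

87.2


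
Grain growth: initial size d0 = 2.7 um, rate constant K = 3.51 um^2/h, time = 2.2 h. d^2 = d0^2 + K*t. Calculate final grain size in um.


d^2 = 2.7^2 + 3.51*2.2 = 15.012
d = sqrt(15.012) = 3.87 um

3.87


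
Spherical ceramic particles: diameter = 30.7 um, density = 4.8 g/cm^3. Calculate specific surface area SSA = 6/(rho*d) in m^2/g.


SSA = 6 / (4.8 * 30.7) = 0.041 m^2/g

0.041


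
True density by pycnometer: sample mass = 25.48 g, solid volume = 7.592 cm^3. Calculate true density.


TD = 25.48 / 7.592 = 3.356 g/cm^3

3.356


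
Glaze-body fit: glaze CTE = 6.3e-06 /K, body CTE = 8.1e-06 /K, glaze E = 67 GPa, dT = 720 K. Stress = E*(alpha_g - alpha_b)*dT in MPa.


Stress = 67*1000*(6.3e-06 - 8.1e-06)*720 = -86.8 MPa

-86.8


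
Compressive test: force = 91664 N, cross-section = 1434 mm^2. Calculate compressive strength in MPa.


CS = 91664 / 1434 = 63.9 MPa

63.9


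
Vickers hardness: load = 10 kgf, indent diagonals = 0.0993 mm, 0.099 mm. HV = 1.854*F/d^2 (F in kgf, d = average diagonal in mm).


d_avg = (0.0993+0.099)/2 = 0.09915 mm
HV = 1.854*10/0.09915^2 = 1886

1886


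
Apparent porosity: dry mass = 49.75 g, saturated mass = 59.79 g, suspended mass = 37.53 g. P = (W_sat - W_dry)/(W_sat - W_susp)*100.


P = (59.79 - 49.75) / (59.79 - 37.53) * 100 = 10.04 / 22.26 * 100 = 45.1%

45.1


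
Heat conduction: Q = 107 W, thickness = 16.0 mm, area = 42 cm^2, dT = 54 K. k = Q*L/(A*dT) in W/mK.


k = 107*16.0/1000/(42/10000*54) = 7.55 W/mK

7.55


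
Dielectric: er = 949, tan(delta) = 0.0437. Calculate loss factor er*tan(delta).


Loss = 949 * 0.0437 = 41.471

41.471


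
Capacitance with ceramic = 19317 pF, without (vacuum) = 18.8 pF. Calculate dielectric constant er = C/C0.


er = 19317 / 18.8 = 1027.5

1027.5


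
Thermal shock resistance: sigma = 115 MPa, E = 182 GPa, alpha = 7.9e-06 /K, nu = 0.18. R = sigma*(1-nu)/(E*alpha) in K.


R = 115*(1-0.18)/(182*1000*7.9e-06) = 66 K

66


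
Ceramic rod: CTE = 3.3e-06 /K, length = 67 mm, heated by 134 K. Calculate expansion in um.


dL = 3.3e-06 * 67 * 134 * 1000 = 29.627 um

29.627


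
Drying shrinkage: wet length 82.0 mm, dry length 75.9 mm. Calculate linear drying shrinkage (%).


DS = (82.0 - 75.9) / 82.0 * 100 = 7.44%

7.44


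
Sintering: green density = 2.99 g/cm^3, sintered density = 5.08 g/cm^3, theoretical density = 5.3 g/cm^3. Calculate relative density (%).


Relative = 5.08 / 5.3 * 100 = 95.8%

95.8


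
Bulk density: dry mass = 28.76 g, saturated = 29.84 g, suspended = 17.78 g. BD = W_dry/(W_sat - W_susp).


BD = 28.76 / (29.84 - 17.78) = 28.76 / 12.06 = 2.385 g/cm^3

2.385


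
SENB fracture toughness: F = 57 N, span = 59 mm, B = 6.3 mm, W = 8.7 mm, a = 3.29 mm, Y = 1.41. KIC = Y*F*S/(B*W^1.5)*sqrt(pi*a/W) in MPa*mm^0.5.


KIC = 1.41*57*59/(6.3*8.7^1.5)*sqrt(pi*3.29/8.7) = 31.97

31.97


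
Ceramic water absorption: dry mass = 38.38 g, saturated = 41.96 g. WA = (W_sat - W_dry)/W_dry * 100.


WA = (41.96 - 38.38) / 38.38 * 100 = 9.33%

9.33


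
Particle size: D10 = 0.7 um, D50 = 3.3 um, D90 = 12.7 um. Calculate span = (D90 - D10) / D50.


Span = (12.7 - 0.7) / 3.3 = 12.0 / 3.3 = 3.636

3.636


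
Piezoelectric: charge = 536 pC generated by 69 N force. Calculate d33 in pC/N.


d33 = 536 / 69 = 7.8 pC/N

7.8


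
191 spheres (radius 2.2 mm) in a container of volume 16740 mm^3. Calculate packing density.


V_sphere = 4/3*pi*2.2^3 = 44.6022 mm^3
Total V = 191*44.6022 = 8519.0202 mm^3
PD = 8519.0202 / 16740 = 0.509

0.509


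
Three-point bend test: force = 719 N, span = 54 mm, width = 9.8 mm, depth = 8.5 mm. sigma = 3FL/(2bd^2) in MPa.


sigma = 3*719*54/(2*9.8*8.5^2) = 82.3 MPa

82.3


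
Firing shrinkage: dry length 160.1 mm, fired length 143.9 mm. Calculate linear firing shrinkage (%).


FS = (160.1 - 143.9) / 160.1 * 100 = 10.12%

10.12


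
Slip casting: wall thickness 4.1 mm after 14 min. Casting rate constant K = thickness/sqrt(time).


K = 4.1 / sqrt(14) = 4.1 / 3.7417 = 1.096 mm/min^0.5

1.096


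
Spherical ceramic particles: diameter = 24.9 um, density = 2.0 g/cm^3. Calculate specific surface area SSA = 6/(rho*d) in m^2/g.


SSA = 6 / (2.0 * 24.9) = 0.12 m^2/g

0.12


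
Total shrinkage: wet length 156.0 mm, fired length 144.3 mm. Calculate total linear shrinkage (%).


TS = (156.0 - 144.3) / 156.0 * 100 = 7.5%

7.5


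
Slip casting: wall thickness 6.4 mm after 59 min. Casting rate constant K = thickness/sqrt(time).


K = 6.4 / sqrt(59) = 6.4 / 7.6811 = 0.833 mm/min^0.5

0.833


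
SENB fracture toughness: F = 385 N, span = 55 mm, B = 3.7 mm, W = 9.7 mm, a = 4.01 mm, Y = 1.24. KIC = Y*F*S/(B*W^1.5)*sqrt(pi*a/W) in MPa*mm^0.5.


KIC = 1.24*385*55/(3.7*9.7^1.5)*sqrt(pi*4.01/9.7) = 267.7

267.7


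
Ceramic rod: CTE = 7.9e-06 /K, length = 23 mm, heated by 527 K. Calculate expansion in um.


dL = 7.9e-06 * 23 * 527 * 1000 = 95.756 um

95.756


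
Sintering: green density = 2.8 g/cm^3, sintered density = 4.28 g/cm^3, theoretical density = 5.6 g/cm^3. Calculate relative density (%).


Relative = 4.28 / 5.6 * 100 = 76.4%

76.4


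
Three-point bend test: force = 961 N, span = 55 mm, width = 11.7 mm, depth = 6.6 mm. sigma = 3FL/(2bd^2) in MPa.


sigma = 3*961*55/(2*11.7*6.6^2) = 155.6 MPa

155.6


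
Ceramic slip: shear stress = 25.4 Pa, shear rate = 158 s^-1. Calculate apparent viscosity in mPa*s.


eta = tau/gamma * 1000 = 25.4/158 * 1000 = 160.8 mPa*s

160.8


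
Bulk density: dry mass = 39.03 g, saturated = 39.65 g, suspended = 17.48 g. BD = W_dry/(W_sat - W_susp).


BD = 39.03 / (39.65 - 17.48) = 39.03 / 22.17 = 1.76 g/cm^3

1.76


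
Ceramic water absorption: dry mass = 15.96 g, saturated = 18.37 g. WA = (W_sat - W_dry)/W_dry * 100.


WA = (18.37 - 15.96) / 15.96 * 100 = 15.1%

15.1


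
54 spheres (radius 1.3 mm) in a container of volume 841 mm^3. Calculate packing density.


V_sphere = 4/3*pi*1.3^3 = 9.2028 mm^3
Total V = 54*9.2028 = 496.9512 mm^3
PD = 496.9512 / 841 = 0.591

0.591


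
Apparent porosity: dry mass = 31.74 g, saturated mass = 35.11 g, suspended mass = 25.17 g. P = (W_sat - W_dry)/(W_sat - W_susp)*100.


P = (35.11 - 31.74) / (35.11 - 25.17) * 100 = 3.37 / 9.94 * 100 = 33.9%

33.9


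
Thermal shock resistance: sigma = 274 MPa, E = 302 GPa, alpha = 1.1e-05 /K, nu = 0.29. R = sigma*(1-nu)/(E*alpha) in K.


R = 274*(1-0.29)/(302*1000*1.1e-05) = 59 K

59


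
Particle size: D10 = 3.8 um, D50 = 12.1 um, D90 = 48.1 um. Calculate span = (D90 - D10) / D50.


Span = (48.1 - 3.8) / 12.1 = 44.3 / 12.1 = 3.661

3.661


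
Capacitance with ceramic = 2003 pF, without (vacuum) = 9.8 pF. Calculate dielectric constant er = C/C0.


er = 2003 / 9.8 = 204.39

204.39


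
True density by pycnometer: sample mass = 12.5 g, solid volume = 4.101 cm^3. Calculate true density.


TD = 12.5 / 4.101 = 3.048 g/cm^3

3.048


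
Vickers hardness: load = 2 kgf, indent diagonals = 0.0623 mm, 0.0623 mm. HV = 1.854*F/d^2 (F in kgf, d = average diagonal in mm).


d_avg = (0.0623+0.0623)/2 = 0.0623 mm
HV = 1.854*2/0.0623^2 = 955

955


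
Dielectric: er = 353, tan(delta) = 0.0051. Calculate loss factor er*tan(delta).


Loss = 353 * 0.0051 = 1.8

1.8


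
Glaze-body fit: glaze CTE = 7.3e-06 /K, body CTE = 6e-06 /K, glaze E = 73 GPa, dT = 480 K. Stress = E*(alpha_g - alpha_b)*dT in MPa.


Stress = 73*1000*(7.3e-06 - 6e-06)*480 = 45.6 MPa

45.6


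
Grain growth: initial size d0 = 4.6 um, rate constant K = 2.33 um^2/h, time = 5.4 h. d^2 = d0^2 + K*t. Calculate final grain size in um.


d^2 = 4.6^2 + 2.33*5.4 = 33.742
d = sqrt(33.742) = 5.81 um

5.81


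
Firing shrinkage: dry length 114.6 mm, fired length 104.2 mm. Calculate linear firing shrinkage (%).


FS = (114.6 - 104.2) / 114.6 * 100 = 9.08%

9.08


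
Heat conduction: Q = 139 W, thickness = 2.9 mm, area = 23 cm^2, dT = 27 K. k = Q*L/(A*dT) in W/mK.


k = 139*2.9/1000/(23/10000*27) = 6.49 W/mK

6.49


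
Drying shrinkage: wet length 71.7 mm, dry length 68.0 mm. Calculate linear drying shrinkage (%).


DS = (71.7 - 68.0) / 71.7 * 100 = 5.16%

5.16


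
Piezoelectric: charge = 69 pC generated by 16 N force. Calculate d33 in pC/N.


d33 = 69 / 16 = 4.3 pC/N

4.3


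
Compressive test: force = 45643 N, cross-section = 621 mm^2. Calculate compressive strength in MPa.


CS = 45643 / 621 = 73.5 MPa

73.5


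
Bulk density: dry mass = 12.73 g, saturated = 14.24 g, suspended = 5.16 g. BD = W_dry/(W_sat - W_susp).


BD = 12.73 / (14.24 - 5.16) = 12.73 / 9.08 = 1.402 g/cm^3

1.402


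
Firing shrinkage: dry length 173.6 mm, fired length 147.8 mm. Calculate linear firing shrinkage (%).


FS = (173.6 - 147.8) / 173.6 * 100 = 14.86%

14.86


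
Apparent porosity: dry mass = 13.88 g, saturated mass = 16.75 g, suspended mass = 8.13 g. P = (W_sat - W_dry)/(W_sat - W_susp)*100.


P = (16.75 - 13.88) / (16.75 - 8.13) * 100 = 2.87 / 8.62 * 100 = 33.3%

33.3


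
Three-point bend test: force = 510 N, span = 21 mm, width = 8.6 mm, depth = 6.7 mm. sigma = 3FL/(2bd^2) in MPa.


sigma = 3*510*21/(2*8.6*6.7^2) = 41.6 MPa

41.6


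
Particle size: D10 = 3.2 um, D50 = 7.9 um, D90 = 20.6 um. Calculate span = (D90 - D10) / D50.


Span = (20.6 - 3.2) / 7.9 = 17.4 / 7.9 = 2.203

2.203


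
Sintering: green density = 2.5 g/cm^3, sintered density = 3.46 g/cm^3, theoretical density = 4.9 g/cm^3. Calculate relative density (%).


Relative = 3.46 / 4.9 * 100 = 70.6%

70.6


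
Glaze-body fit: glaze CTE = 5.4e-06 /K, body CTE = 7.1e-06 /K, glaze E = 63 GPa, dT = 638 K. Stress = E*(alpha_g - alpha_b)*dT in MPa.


Stress = 63*1000*(5.4e-06 - 7.1e-06)*638 = -68.3 MPa

-68.3


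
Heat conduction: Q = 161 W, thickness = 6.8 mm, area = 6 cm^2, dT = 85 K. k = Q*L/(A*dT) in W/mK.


k = 161*6.8/1000/(6/10000*85) = 21.47 W/mK

21.47


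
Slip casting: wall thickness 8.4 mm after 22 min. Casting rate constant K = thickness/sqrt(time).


K = 8.4 / sqrt(22) = 8.4 / 4.6904 = 1.791 mm/min^0.5

1.791


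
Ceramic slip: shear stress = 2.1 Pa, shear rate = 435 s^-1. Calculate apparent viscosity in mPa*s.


eta = tau/gamma * 1000 = 2.1/435 * 1000 = 4.8 mPa*s

4.8


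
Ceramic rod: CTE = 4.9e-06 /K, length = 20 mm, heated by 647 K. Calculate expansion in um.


dL = 4.9e-06 * 20 * 647 * 1000 = 63.406 um

63.406


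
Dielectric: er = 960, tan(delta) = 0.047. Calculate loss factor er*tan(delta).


Loss = 960 * 0.047 = 45.12

45.12


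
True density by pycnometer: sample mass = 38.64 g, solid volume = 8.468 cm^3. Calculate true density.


TD = 38.64 / 8.468 = 4.563 g/cm^3

4.563


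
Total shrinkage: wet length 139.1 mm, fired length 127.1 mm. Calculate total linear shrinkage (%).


TS = (139.1 - 127.1) / 139.1 * 100 = 8.63%

8.63


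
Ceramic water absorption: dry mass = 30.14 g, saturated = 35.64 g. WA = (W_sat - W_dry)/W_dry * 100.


WA = (35.64 - 30.14) / 30.14 * 100 = 18.25%

18.25


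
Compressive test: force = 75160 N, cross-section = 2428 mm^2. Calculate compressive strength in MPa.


CS = 75160 / 2428 = 31.0 MPa

31.0


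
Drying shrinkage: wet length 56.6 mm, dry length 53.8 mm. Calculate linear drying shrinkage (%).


DS = (56.6 - 53.8) / 56.6 * 100 = 4.95%

4.95


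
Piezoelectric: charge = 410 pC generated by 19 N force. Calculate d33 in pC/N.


d33 = 410 / 19 = 21.6 pC/N

21.6


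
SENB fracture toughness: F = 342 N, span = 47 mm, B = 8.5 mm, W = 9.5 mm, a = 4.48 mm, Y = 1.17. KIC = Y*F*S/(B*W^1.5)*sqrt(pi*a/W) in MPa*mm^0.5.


KIC = 1.17*342*47/(8.5*9.5^1.5)*sqrt(pi*4.48/9.5) = 91.97

91.97


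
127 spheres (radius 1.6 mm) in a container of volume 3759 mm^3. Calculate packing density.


V_sphere = 4/3*pi*1.6^3 = 17.1573 mm^3
Total V = 127*17.1573 = 2178.9771 mm^3
PD = 2178.9771 / 3759 = 0.58

0.58


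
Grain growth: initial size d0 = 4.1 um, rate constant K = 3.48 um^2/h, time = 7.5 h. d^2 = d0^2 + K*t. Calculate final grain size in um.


d^2 = 4.1^2 + 3.48*7.5 = 42.91
d = sqrt(42.91) = 6.55 um

6.55


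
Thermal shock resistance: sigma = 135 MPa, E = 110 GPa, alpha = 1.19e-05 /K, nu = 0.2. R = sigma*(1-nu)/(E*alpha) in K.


R = 135*(1-0.2)/(110*1000*1.19e-05) = 83 K

83


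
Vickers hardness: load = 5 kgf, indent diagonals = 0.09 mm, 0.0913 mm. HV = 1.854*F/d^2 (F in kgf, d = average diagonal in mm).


d_avg = (0.09+0.0913)/2 = 0.09065 mm
HV = 1.854*5/0.09065^2 = 1128

1128
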